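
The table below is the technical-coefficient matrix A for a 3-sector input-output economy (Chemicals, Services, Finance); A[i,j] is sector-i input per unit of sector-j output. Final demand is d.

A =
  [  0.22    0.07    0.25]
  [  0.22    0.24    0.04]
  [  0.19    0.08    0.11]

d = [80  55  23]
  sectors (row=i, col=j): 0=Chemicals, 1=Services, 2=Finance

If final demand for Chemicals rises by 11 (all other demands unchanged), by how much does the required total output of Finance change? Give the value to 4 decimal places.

Form M = I − A:
  [  0.78   -0.07   -0.25]
  [ -0.22    0.76   -0.04]
  [ -0.19   -0.08    0.89]
Leontief inverse L = M⁻¹:
  [  1.4313    0.1750    0.4099]
  [  0.4324    1.3749    0.1833]
  [  0.3444    0.1609    1.2276]
Total output x = L · d:
  x_0 = 1.4313·80 + 0.1750·55 + 0.4099·23 = 133.5513
  x_1 = 0.4324·80 + 1.3749·55 + 0.1833·23 = 114.4301
  x_2 = 0.3444·80 + 0.1609·55 + 1.2276·23 = 64.6395
Δx_2 = L[2,0] · Δd_0 = 0.3444 · 11 = 3.7886

3.7886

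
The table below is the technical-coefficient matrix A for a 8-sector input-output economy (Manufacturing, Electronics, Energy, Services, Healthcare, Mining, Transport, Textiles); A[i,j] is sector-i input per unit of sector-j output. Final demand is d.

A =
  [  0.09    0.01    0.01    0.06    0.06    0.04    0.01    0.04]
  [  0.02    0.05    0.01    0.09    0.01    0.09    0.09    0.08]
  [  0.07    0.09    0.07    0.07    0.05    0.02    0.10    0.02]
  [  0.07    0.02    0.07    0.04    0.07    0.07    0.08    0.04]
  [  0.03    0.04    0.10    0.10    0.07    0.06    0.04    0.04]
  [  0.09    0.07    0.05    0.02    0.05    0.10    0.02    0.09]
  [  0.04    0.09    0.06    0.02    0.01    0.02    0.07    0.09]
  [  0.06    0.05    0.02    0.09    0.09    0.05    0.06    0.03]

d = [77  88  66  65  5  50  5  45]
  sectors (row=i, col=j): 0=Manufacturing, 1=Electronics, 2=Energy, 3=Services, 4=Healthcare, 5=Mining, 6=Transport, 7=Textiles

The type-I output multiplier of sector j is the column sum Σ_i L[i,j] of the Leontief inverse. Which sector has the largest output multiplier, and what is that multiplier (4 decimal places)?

Form M = I − A:
  [  0.91   -0.01   -0.01   -0.06   -0.06   -0.04   -0.01   -0.04]
  [ -0.02    0.95   -0.01   -0.09   -0.01   -0.09   -0.09   -0.08]
  [ -0.07   -0.09    0.93   -0.07   -0.05   -0.02   -0.10   -0.02]
  [ -0.07   -0.02   -0.07    0.96   -0.07   -0.07   -0.08   -0.04]
  [ -0.03   -0.04   -0.10   -0.10    0.93   -0.06   -0.04   -0.04]
  [ -0.09   -0.07   -0.05   -0.02   -0.05    0.90   -0.02   -0.09]
  [ -0.04   -0.09   -0.06   -0.02   -0.01   -0.02    0.93   -0.09]
  [ -0.06   -0.05   -0.02   -0.09   -0.09   -0.05   -0.06    0.97]
Leontief inverse L = M⁻¹:
  [  1.1262    0.0338    0.0374    0.0946    0.0930    0.0724    0.0375    0.0679]
  [  0.0673    1.0923    0.0467    0.1328    0.0497    0.1370    0.1361    0.1267]
  [  0.1186    0.1360    1.1118    0.1216    0.0899    0.0662    0.1541    0.0682]
  [  0.1197    0.0642    0.1119    1.0879    0.1119    0.1138    0.1258    0.0843]
  [  0.0822    0.0863    0.1470    0.1523    1.1159    0.1086    0.0939    0.0846]
  [  0.1441    0.1139    0.0880    0.0744    0.0968    1.1522    0.0662    0.1373]
  [  0.0795    0.1293    0.0897    0.0648    0.0438    0.0584    1.1153    0.1292]
  [  0.1067    0.0890    0.0617    0.1381    0.1318    0.0965    0.1053    1.0738]
Total output x = L · d:
  x_0 = 1.1262·77 + 0.0338·88 + 0.0374·66 + 0.0946·65 + 0.0930·5 + 0.0724·50 + 0.0375·5 + 0.0679·45 = 105.6324
  x_1 = 0.0673·77 + 1.0923·88 + 0.0467·66 + 0.1328·65 + 0.0497·5 + 0.1370·50 + 0.1361·5 + 0.1267·45 = 126.4946
  x_2 = 0.1186·77 + 0.1360·88 + 1.1118·66 + 0.1216·65 + 0.0899·5 + 0.0662·50 + 0.1541·5 + 0.0682·45 = 109.9849
  x_3 = 0.1197·77 + 0.0642·88 + 0.1119·66 + 1.0879·65 + 0.1119·5 + 0.1138·50 + 0.1258·5 + 0.0843·45 = 103.6410
  x_4 = 0.0822·77 + 0.0863·88 + 0.1470·66 + 0.1523·65 + 1.1159·5 + 0.1086·50 + 0.0939·5 + 0.0846·45 = 48.8137
  x_5 = 0.1441·77 + 0.1139·88 + 0.0880·66 + 0.0744·65 + 0.0968·5 + 1.1522·50 + 0.0662·5 + 0.1373·45 = 96.3628
  x_6 = 0.0795·77 + 0.1293·88 + 0.0897·66 + 0.0648·65 + 0.0438·5 + 0.0584·50 + 1.1153·5 + 0.1292·45 = 42.1572
  x_7 = 0.1067·77 + 0.0890·88 + 0.0617·66 + 0.1381·65 + 0.1318·5 + 0.0965·50 + 0.1053·5 + 1.0738·45 = 83.4339
Output multipliers (column sums of L):
  Manufacturing: 1.8443
  Electronics: 1.7448
  Energy: 1.6942
  Services: 1.8665
  Healthcare: 1.7328
  Mining: 1.8051
  Transport: 1.8344
  Textiles: 1.7719

Services (1.8665)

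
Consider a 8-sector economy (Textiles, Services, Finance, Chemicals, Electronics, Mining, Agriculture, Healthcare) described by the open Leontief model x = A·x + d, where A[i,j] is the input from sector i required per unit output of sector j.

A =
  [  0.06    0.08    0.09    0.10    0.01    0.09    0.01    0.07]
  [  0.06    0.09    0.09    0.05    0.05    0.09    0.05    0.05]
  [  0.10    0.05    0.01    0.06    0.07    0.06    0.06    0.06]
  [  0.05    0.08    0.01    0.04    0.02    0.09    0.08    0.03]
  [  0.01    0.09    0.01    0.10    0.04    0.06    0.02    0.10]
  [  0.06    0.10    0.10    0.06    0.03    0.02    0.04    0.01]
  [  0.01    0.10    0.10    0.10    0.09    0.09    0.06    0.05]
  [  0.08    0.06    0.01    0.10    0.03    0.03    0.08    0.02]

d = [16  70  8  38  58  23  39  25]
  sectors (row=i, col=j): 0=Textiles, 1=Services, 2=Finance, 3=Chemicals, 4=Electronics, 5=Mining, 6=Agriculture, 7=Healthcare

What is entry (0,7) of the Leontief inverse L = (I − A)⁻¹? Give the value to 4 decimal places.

Form M = I − A:
  [  0.94   -0.08   -0.09   -0.10   -0.01   -0.09   -0.01   -0.07]
  [ -0.06    0.91   -0.09   -0.05   -0.05   -0.09   -0.05   -0.05]
  [ -0.10   -0.05    0.99   -0.06   -0.07   -0.06   -0.06   -0.06]
  [ -0.05   -0.08   -0.01    0.96   -0.02   -0.09   -0.08   -0.03]
  [ -0.01   -0.09   -0.01   -0.10    0.96   -0.06   -0.02   -0.10]
  [ -0.06   -0.10   -0.10   -0.06   -0.03    0.98   -0.04   -0.01]
  [ -0.01   -0.10   -0.10   -0.10   -0.09   -0.09    0.94   -0.05]
  [ -0.08   -0.06   -0.01   -0.10   -0.03   -0.03   -0.08    0.98]
Leontief inverse L = M⁻¹:
  [  1.1179    0.1559    0.1406    0.1657    0.0473    0.1526    0.0602    0.1109]
  [  0.1172    1.1718    0.1462    0.1224    0.0928    0.1564    0.1002    0.0970]
  [  0.1462    0.1240    1.0606    0.1278    0.1046    0.1205    0.1028    0.1028]
  [  0.0903    0.1457    0.0600    1.0959    0.0533    0.1421    0.1184    0.0640]
  [  0.0542    0.1554    0.0506    0.1561    1.0710    0.1122    0.0643    0.1334]
  [  0.1066    0.1646    0.1440    0.1165    0.0654    1.0778    0.0805    0.0502]
  [  0.0713    0.1924    0.1579    0.1794    0.1393    0.1648    1.1189    0.1030]
  [  0.1199    0.1261    0.0562    0.1571    0.0622    0.0876    0.1200    1.0570]
Total output x = L · d:
  x_0 = 1.1179·16 + 0.1559·70 + 0.1406·8 + 0.1657·38 + 0.0473·58 + 0.1526·23 + 0.0602·39 + 0.1109·25 = 47.5998
  x_1 = 0.1172·16 + 1.1718·70 + 0.1462·8 + 0.1224·38 + 0.0928·58 + 0.1564·23 + 0.1002·39 + 0.0970·25 = 105.0304
  x_2 = 0.1462·16 + 0.1240·70 + 1.0606·8 + 0.1278·38 + 0.1046·58 + 0.1205·23 + 0.1028·39 + 0.1028·25 = 39.7798
  x_3 = 0.0903·16 + 0.1457·70 + 0.0600·8 + 1.0959·38 + 0.0533·58 + 0.1421·23 + 0.1184·39 + 0.0640·25 = 66.3450
  x_4 = 0.0542·16 + 0.1554·70 + 0.0506·8 + 0.1561·38 + 1.0710·58 + 0.1122·23 + 0.0643·39 + 0.1334·25 = 88.6173
  x_5 = 0.1066·16 + 0.1646·70 + 0.1440·8 + 0.1165·38 + 0.0654·58 + 1.0778·23 + 0.0805·39 + 0.0502·25 = 51.7815
  x_6 = 0.0713·16 + 0.1924·70 + 0.1579·8 + 0.1794·38 + 0.1393·58 + 0.1648·23 + 1.1189·39 + 0.1030·25 = 80.7682
  x_7 = 0.1199·16 + 0.1261·70 + 0.0562·8 + 0.1571·38 + 0.0622·58 + 0.0876·23 + 0.1200·39 + 1.0570·25 = 53.8934

L[0,7] = 0.1109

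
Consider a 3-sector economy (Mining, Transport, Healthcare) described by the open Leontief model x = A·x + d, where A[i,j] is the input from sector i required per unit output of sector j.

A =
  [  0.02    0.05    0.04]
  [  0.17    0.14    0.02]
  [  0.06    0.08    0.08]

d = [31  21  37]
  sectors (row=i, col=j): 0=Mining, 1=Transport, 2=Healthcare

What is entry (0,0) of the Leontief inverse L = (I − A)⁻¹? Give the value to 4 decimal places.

L[0,0] = 1.0344

Form M = I − A:
  [  0.98   -0.05   -0.04]
  [ -0.17    0.86   -0.02]
  [ -0.06   -0.08    0.92]
Leontief inverse L = M⁻¹:
  [  1.0344    0.0645    0.0464]
  [  0.2065    1.1780    0.0346]
  [  0.0854    0.1066    1.0930]
Total output x = L · d:
  x_0 = 1.0344·31 + 0.0645·21 + 0.0464·37 = 35.1368
  x_1 = 0.2065·31 + 1.1780·21 + 0.0346·37 = 32.4184
  x_2 = 0.0854·31 + 0.1066·21 + 1.0930·37 = 45.3279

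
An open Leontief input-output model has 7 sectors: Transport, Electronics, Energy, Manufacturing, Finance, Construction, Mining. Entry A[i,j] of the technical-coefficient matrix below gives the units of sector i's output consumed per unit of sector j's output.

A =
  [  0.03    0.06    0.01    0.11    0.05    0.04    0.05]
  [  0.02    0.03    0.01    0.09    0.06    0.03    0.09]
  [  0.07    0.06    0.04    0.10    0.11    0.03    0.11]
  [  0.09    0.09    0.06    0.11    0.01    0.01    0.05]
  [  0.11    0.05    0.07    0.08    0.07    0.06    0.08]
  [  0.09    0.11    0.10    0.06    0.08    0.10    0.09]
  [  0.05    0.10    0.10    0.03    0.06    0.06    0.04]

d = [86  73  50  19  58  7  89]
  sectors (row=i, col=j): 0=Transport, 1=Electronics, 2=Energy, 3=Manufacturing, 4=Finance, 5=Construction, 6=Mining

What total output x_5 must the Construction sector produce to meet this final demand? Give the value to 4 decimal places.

71.5108

Form M = I − A:
  [  0.97   -0.06   -0.01   -0.11   -0.05   -0.04   -0.05]
  [ -0.02    0.97   -0.01   -0.09   -0.06   -0.03   -0.09]
  [ -0.07   -0.06    0.96   -0.10   -0.11   -0.03   -0.11]
  [ -0.09   -0.09   -0.06    0.89   -0.01   -0.01   -0.05]
  [ -0.11   -0.05   -0.07   -0.08    0.93   -0.06   -0.08]
  [ -0.09   -0.11   -0.10   -0.06   -0.08    0.90   -0.09]
  [ -0.05   -0.10   -0.10   -0.03   -0.06   -0.06    0.96]
Leontief inverse L = M⁻¹:
  [  1.0719    0.1056    0.0451    0.1633    0.0832    0.0662    0.0925]
  [  0.0608    1.0749    0.0466    0.1380    0.0928    0.0564    0.1295]
  [  0.1320    0.1266    1.0928    0.1773    0.1637    0.0710    0.1735]
  [  0.1329    0.1400    0.0941    1.1750    0.0495    0.0367    0.0996]
  [  0.1706    0.1175    0.1209    0.1596    1.1262    0.1021    0.1455]
  [  0.1634    0.1912    0.1628    0.1552    0.1525    1.1537    0.1740]
  [  0.1009    0.1543    0.1417    0.0977    0.1125    0.0963    1.1011]
Total output x = L · d:
  x_0 = 1.0719·86 + 0.1056·73 + 0.0451·50 + 0.1633·19 + 0.0832·58 + 0.0662·7 + 0.0925·89 = 118.7644
  x_1 = 0.0608·86 + 1.0749·73 + 0.0466·50 + 0.1380·19 + 0.0928·58 + 0.0564·7 + 0.1295·89 = 105.9464
  x_2 = 0.1320·86 + 0.1266·73 + 1.0928·50 + 0.1773·19 + 0.1637·58 + 0.0710·7 + 0.1735·89 = 104.0381
  x_3 = 0.1329·86 + 0.1400·73 + 0.0941·50 + 1.1750·19 + 0.0495·58 + 0.0367·7 + 0.0996·89 = 60.6729
  x_4 = 0.1706·86 + 0.1175·73 + 0.1209·50 + 0.1596·19 + 1.1262·58 + 0.1021·7 + 0.1455·89 = 111.3072
  x_5 = 0.1634·86 + 0.1912·73 + 0.1628·50 + 0.1552·19 + 0.1525·58 + 1.1537·7 + 0.1740·89 = 71.5108
  x_6 = 0.1009·86 + 0.1543·73 + 0.1417·50 + 0.0977·19 + 0.1125·58 + 0.0963·7 + 1.1011·89 = 134.0895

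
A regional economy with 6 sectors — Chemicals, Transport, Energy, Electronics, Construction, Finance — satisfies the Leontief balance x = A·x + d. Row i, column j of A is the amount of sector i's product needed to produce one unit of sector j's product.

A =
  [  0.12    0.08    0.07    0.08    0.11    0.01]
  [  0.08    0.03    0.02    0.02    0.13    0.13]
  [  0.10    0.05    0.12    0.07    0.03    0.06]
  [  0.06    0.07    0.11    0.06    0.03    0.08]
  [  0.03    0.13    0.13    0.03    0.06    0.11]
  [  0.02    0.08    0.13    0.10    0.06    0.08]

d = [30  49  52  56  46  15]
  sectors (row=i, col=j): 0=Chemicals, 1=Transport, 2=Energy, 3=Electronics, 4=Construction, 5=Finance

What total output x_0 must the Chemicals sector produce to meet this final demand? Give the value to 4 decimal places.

66.5290

Form M = I − A:
  [  0.88   -0.08   -0.07   -0.08   -0.11   -0.01]
  [ -0.08    0.97   -0.02   -0.02   -0.13   -0.13]
  [ -0.10   -0.05    0.88   -0.07   -0.03   -0.06]
  [ -0.06   -0.07   -0.11    0.94   -0.03   -0.08]
  [ -0.03   -0.13   -0.13   -0.03    0.94   -0.11]
  [ -0.02   -0.08   -0.13   -0.10   -0.06    0.92]
Leontief inverse L = M⁻¹:
  [  1.1828    0.1437    0.1498    0.1283    0.1719    0.0746]
  [  0.1255    1.0914    0.0983    0.0672    0.1830    0.1897]
  [  0.1588    0.1038    1.1954    0.1196    0.0822    0.1146]
  [  0.1129    0.1204    0.1819    1.1065    0.0797    0.1358]
  [  0.0897    0.1899    0.2146    0.0829    1.1218    0.1831]
  [  0.0772    0.1382    0.2145    0.1512    0.1131    1.1480]
Total output x = L · d:
  x_0 = 1.1828·30 + 0.1437·49 + 0.1498·52 + 0.1283·56 + 0.1719·46 + 0.0746·15 = 66.5290
  x_1 = 0.1255·30 + 1.0914·49 + 0.0983·52 + 0.0672·56 + 0.1830·46 + 0.1897·15 = 77.3821
  x_2 = 0.1588·30 + 0.1038·49 + 1.1954·52 + 0.1196·56 + 0.0822·46 + 0.1146·15 = 84.2078
  x_3 = 0.1129·30 + 0.1204·49 + 0.1819·52 + 1.1065·56 + 0.0797·46 + 0.1358·15 = 86.4107
  x_4 = 0.0897·30 + 0.1899·49 + 0.2146·52 + 0.0829·56 + 1.1218·46 + 0.1831·15 = 82.1479
  x_5 = 0.0772·30 + 0.1382·49 + 0.2145·52 + 0.1512·56 + 0.1131·46 + 1.1480·15 = 51.1284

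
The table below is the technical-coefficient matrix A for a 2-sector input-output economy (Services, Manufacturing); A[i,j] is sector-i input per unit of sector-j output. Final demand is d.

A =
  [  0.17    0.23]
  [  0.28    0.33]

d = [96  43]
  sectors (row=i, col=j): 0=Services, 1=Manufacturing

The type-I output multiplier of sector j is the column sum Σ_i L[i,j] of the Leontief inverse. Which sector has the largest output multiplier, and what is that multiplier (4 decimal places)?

Manufacturing (2.1558)

Form M = I − A:
  [  0.83   -0.23]
  [ -0.28    0.67]
Leontief inverse L = M⁻¹:
  [  1.3626    0.4678]
  [  0.5695    1.6880]
Total output x = L · d:
  x_0 = 1.3626·96 + 0.4678·43 = 150.9254
  x_1 = 0.5695·96 + 1.6880·43 = 127.2524
Output multipliers (column sums of L):
  Services: 1.9321
  Manufacturing: 2.1558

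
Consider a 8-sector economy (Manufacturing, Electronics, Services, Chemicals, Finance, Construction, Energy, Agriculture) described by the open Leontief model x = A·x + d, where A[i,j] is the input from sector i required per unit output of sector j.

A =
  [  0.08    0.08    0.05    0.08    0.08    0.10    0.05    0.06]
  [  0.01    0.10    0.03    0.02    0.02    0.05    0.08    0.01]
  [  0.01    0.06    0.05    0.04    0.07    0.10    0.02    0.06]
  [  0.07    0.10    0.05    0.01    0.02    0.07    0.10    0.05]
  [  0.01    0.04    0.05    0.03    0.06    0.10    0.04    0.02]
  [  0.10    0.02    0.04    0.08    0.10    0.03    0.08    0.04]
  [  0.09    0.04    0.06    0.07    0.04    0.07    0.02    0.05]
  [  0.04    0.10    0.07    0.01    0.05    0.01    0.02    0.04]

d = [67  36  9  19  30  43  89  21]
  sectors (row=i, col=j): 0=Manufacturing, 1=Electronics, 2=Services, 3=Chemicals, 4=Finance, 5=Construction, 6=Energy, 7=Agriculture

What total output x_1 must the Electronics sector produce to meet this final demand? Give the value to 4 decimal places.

Form M = I − A:
  [  0.92   -0.08   -0.05   -0.08   -0.08   -0.10   -0.05   -0.06]
  [ -0.01    0.90   -0.03   -0.02   -0.02   -0.05   -0.08   -0.01]
  [ -0.01   -0.06    0.95   -0.04   -0.07   -0.10   -0.02   -0.06]
  [ -0.07   -0.10   -0.05    0.99   -0.02   -0.07   -0.10   -0.05]
  [ -0.01   -0.04   -0.05   -0.03    0.94   -0.10   -0.04   -0.02]
  [ -0.10   -0.02   -0.04   -0.08   -0.10    0.97   -0.08   -0.04]
  [ -0.09   -0.04   -0.06   -0.07   -0.04   -0.07    0.98   -0.05]
  [ -0.04   -0.10   -0.07   -0.01   -0.05   -0.01   -0.02    0.96]
Leontief inverse L = M⁻¹:
  [  1.1334    0.1469    0.0992    0.1247    0.1372    0.1664    0.1058    0.1004]
  [  0.0381    1.1354    0.0554    0.0446    0.0478    0.0845    0.1098    0.0302]
  [  0.0444    0.1042    1.0838    0.0694    0.1105    0.1431    0.0579    0.0865]
  [  0.1139    0.1537    0.0897    1.0488    0.0654    0.1224    0.1416    0.0828]
  [  0.0422    0.0754    0.0791    0.0582    1.0964    0.1393    0.0729    0.0438]
  [  0.1466    0.0767    0.0837    0.1191    0.1484    1.0923    0.1244    0.0765]
  [  0.1319    0.0929    0.0983    0.1050    0.0854    0.1224    1.0626    0.0830]
  [  0.0621    0.1403    0.0969    0.0323    0.0799    0.0486    0.0488    1.0610]
Total output x = L · d:
  x_0 = 1.1334·67 + 0.1469·36 + 0.0992·9 + 0.1247·19 + 0.1372·30 + 0.1664·43 + 0.1058·89 + 0.1004·21 = 107.2820
  x_1 = 0.0381·67 + 1.1354·36 + 0.0554·9 + 0.0446·19 + 0.0478·30 + 0.0845·43 + 0.1098·89 + 0.0302·21 = 60.2462
  x_2 = 0.0444·67 + 0.1042·36 + 1.0838·9 + 0.0694·19 + 0.1105·30 + 0.1431·43 + 0.0579·89 + 0.0865·21 = 34.2362
  x_3 = 0.1139·67 + 0.1537·36 + 0.0897·9 + 1.0488·19 + 0.0654·30 + 0.1224·43 + 0.1416·89 + 0.0828·21 = 55.4634
  x_4 = 0.0422·67 + 0.0754·36 + 0.0791·9 + 0.0582·19 + 1.0964·30 + 0.1393·43 + 0.0729·89 + 0.0438·21 = 53.6520
  x_5 = 0.1466·67 + 0.0767·36 + 0.0837·9 + 0.1191·19 + 0.1484·30 + 1.0923·43 + 0.1244·89 + 0.0765·21 = 79.7042
  x_6 = 0.1319·67 + 0.0929·36 + 0.0983·9 + 0.1050·19 + 0.0854·30 + 0.1224·43 + 1.0626·89 + 0.0830·21 = 119.2014
  x_7 = 0.0621·67 + 0.1403·36 + 0.0969·9 + 0.0323·19 + 0.0799·30 + 0.0486·43 + 0.0488·89 + 1.0610·21 = 41.8028

60.2462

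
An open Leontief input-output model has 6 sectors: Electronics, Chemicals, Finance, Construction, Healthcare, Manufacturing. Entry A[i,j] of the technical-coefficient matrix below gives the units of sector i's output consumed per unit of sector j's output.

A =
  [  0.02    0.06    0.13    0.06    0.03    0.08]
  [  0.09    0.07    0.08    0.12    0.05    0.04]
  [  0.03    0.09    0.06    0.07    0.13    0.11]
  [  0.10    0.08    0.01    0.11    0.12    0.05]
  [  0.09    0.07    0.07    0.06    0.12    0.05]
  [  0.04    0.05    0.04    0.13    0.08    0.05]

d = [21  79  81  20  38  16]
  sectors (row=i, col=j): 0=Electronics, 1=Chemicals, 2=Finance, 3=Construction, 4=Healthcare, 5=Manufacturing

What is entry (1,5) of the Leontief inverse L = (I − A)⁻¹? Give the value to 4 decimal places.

L[1,5] = 0.0913

Form M = I − A:
  [  0.98   -0.06   -0.13   -0.06   -0.03   -0.08]
  [ -0.09    0.93   -0.08   -0.12   -0.05   -0.04]
  [ -0.03   -0.09    0.94   -0.07   -0.13   -0.11]
  [ -0.10   -0.08   -0.01    0.89   -0.12   -0.05]
  [ -0.09   -0.07   -0.07   -0.06    0.88   -0.05]
  [ -0.04   -0.05   -0.04   -0.13   -0.08    0.95]
Leontief inverse L = M⁻¹:
  [  1.0623    0.1097    0.1701    0.1246    0.0960    0.1254]
  [  0.1424    1.1279    0.1308    0.1936    0.1230    0.0913]
  [  0.0895    0.1512    1.1133    0.1519    0.2116    0.1619]
  [  0.1575    0.1383    0.0648    1.1855    0.1935    0.0992]
  [  0.1429    0.1281    0.1253    0.1321    1.1943    0.1018]
  [  0.0896    0.1001    0.0803    0.1952    0.1465    1.0917]
Total output x = L · d:
  x_0 = 1.0623·21 + 0.1097·79 + 0.1701·81 + 0.1246·20 + 0.0960·38 + 0.1254·16 = 52.8909
  x_1 = 0.1424·21 + 1.1279·79 + 0.1308·81 + 0.1936·20 + 0.1230·38 + 0.0913·16 = 112.6935
  x_2 = 0.0895·21 + 0.1512·79 + 1.1133·81 + 0.1519·20 + 0.2116·38 + 0.1619·16 = 117.6742
  x_3 = 0.1575·21 + 0.1383·79 + 0.0648·81 + 1.1855·20 + 0.1935·38 + 0.0992·16 = 52.1280
  x_4 = 0.1429·21 + 0.1281·79 + 0.1253·81 + 0.1321·20 + 1.1943·38 + 0.1018·16 = 72.9262
  x_5 = 0.0896·21 + 0.1001·79 + 0.0803·81 + 0.1952·20 + 0.1465·38 + 1.0917·16 = 43.2295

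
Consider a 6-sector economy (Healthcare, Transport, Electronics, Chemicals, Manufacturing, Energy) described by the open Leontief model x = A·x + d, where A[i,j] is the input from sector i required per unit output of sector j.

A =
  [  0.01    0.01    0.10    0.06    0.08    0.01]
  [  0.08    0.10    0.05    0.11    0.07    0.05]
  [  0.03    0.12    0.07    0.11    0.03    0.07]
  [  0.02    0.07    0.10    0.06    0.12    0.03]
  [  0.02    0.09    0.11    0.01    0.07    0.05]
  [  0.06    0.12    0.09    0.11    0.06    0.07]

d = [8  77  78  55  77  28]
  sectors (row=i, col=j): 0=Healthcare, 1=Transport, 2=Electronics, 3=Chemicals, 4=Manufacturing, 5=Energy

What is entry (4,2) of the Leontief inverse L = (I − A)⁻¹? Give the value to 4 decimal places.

Form M = I − A:
  [  0.99   -0.01   -0.10   -0.06   -0.08   -0.01]
  [ -0.08    0.90   -0.05   -0.11   -0.07   -0.05]
  [ -0.03   -0.12    0.93   -0.11   -0.03   -0.07]
  [ -0.02   -0.07   -0.10    0.94   -0.12   -0.03]
  [ -0.02   -0.09   -0.11   -0.01    0.93   -0.05]
  [ -0.06   -0.12   -0.09   -0.11   -0.06    0.93]
Leontief inverse L = M⁻¹:
  [  1.0247    0.0527    0.1393    0.0930    0.1108    0.0333]
  [  0.1088    1.1649    0.1157    0.1681    0.1279    0.0848]
  [  0.0610    0.1874    1.1306    0.1714    0.0848    0.1059]
  [  0.0452    0.1330    0.1572    1.1100    0.1663    0.0642]
  [  0.0453    0.1481    0.1583    0.0601    1.1085    0.0819]
  [  0.0943    0.1971    0.1622    0.1794    0.1230    1.1115]
Total output x = L · d:
  x_0 = 1.0247·8 + 0.0527·77 + 0.1393·78 + 0.0930·55 + 0.1108·77 + 0.0333·28 = 37.6969
  x_1 = 0.1088·8 + 1.1649·77 + 0.1157·78 + 0.1681·55 + 0.1279·77 + 0.0848·28 = 121.0679
  x_2 = 0.0610·8 + 0.1874·77 + 1.1306·78 + 0.1714·55 + 0.0848·77 + 0.1059·28 = 122.0232
  x_3 = 0.0452·8 + 0.1330·77 + 0.1572·78 + 1.1100·55 + 0.1663·77 + 0.0642·28 = 98.5215
  x_4 = 0.0453·8 + 0.1481·77 + 0.1583·78 + 0.0601·55 + 1.1085·77 + 0.0819·28 = 115.0647
  x_5 = 0.0943·8 + 0.1971·77 + 0.1622·78 + 0.1794·55 + 0.1230·77 + 1.1115·28 = 79.0466

L[4,2] = 0.1583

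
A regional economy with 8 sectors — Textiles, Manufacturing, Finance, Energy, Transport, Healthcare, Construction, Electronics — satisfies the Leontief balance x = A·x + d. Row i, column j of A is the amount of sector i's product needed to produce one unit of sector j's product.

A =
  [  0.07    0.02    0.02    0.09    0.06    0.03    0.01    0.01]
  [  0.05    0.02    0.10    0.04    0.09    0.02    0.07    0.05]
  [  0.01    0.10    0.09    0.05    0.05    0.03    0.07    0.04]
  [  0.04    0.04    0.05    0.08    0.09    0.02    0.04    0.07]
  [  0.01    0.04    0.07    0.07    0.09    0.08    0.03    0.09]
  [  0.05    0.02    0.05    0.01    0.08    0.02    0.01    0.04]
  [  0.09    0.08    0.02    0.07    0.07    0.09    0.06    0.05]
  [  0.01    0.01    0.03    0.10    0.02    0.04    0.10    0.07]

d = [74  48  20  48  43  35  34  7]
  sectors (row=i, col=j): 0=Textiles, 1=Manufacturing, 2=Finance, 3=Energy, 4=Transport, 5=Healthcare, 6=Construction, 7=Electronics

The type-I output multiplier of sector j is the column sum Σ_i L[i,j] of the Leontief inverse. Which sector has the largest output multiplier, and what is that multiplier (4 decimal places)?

Form M = I − A:
  [  0.93   -0.02   -0.02   -0.09   -0.06   -0.03   -0.01   -0.01]
  [ -0.05    0.98   -0.10   -0.04   -0.09   -0.02   -0.07   -0.05]
  [ -0.01   -0.10    0.91   -0.05   -0.05   -0.03   -0.07   -0.04]
  [ -0.04   -0.04   -0.05    0.92   -0.09   -0.02   -0.04   -0.07]
  [ -0.01   -0.04   -0.07   -0.07    0.91   -0.08   -0.03   -0.09]
  [ -0.05   -0.02   -0.05   -0.01   -0.08    0.98   -0.01   -0.04]
  [ -0.09   -0.08   -0.02   -0.07   -0.07   -0.09    0.94   -0.05]
  [ -0.01   -0.01   -0.03   -0.10   -0.02   -0.04   -0.10    0.93]
Leontief inverse L = M⁻¹:
  [  1.0906    0.0403    0.0476    0.1257    0.0987    0.0507    0.0313    0.0388]
  [  0.0783    1.0570    0.1423    0.0911    0.1418    0.0556    0.1090    0.0926]
  [  0.0400    0.1364    1.1368    0.0978    0.1042    0.0630    0.1122    0.0828]
  [  0.0666    0.0712    0.0907    1.1311    0.1414    0.0527    0.0781    0.1137]
  [  0.0374    0.0740    0.1162    0.1222    1.1458    0.1145    0.0723    0.1383]
  [  0.0659    0.0401    0.0769    0.0420    0.1122    1.0414    0.0330    0.0668]
  [  0.1280    0.1135    0.0669    0.1269    0.1338    0.1268    1.1000    0.0975]
  [  0.0384    0.0394    0.0615    0.1452    0.0650    0.0697    0.1348    1.1079]
Total output x = L · d:
  x_0 = 1.0906·74 + 0.0403·48 + 0.0476·20 + 0.1257·48 + 0.0987·43 + 0.0507·35 + 0.0313·34 + 0.0388·7 = 96.9770
  x_1 = 0.0783·74 + 1.0570·48 + 0.1423·20 + 0.0911·48 + 0.1418·43 + 0.0556·35 + 0.1090·34 + 0.0926·7 = 76.1498
  x_2 = 0.0400·74 + 0.1364·48 + 1.1368·20 + 0.0978·48 + 0.1042·43 + 0.0630·35 + 0.1122·34 + 0.0828·7 = 48.0192
  x_3 = 0.0666·74 + 0.0712·48 + 0.0907·20 + 1.1311·48 + 0.1414·43 + 0.0527·35 + 0.0781·34 + 0.1137·7 = 75.8264
  x_4 = 0.0374·74 + 0.0740·48 + 0.1162·20 + 0.1222·48 + 1.1458·43 + 0.1145·35 + 0.0723·34 + 0.1383·7 = 71.2162
  x_5 = 0.0659·74 + 0.0401·48 + 0.0769·20 + 0.0420·48 + 0.1122·43 + 1.0414·35 + 0.0330·34 + 0.0668·7 = 53.2192
  x_6 = 0.1280·74 + 0.1135·48 + 0.0669·20 + 0.1269·48 + 0.1338·43 + 0.1268·35 + 1.1000·34 + 0.0975·7 = 70.6258
  x_7 = 0.0384·74 + 0.0394·48 + 0.0615·20 + 0.1452·48 + 0.0650·43 + 0.0697·35 + 0.1348·34 + 1.1079·7 = 30.5056
Output multipliers (column sums of L):
  Textiles: 1.5453
  Manufacturing: 1.5718
  Finance: 1.7390
  Energy: 1.8820
  Transport: 1.9430
  Healthcare: 1.5744
  Construction: 1.6706
  Electronics: 1.7384

Transport (1.9430)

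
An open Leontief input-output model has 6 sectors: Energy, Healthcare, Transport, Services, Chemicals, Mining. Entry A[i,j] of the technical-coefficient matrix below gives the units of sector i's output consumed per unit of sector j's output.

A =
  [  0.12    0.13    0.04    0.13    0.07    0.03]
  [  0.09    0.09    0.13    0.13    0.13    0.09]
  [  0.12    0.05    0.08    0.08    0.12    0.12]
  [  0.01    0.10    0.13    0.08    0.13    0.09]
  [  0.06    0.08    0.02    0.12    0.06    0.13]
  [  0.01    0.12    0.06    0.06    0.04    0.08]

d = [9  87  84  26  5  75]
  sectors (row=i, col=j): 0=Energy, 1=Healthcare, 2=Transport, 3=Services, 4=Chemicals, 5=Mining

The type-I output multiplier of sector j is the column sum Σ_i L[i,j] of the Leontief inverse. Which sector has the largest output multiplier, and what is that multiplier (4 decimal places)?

Form M = I − A:
  [  0.88   -0.13   -0.04   -0.13   -0.07   -0.03]
  [ -0.09    0.91   -0.13   -0.13   -0.13   -0.09]
  [ -0.12   -0.05    0.92   -0.08   -0.12   -0.12]
  [ -0.01   -0.10   -0.13    0.92   -0.13   -0.09]
  [ -0.06   -0.08   -0.02   -0.12    0.94   -0.13]
  [ -0.01   -0.12   -0.06   -0.06   -0.04    0.92]
Leontief inverse L = M⁻¹:
  [  1.1951    0.2377    0.1325    0.2456    0.1782    0.1287]
  [  0.1801    1.2185    0.2375    0.2662    0.2584    0.2186]
  [  0.1955    0.1627    1.1656    0.1957    0.2225    0.2249]
  [  0.0822    0.2016    0.2184    1.1898    0.2349    0.2005]
  [  0.1145    0.1747    0.0989    0.2133    1.1479    0.2168]
  [  0.0596    0.1929    0.1270    0.1370    0.1154    1.1540]
Total output x = L · d:
  x_0 = 1.1951·9 + 0.2377·87 + 0.1325·84 + 0.2456·26 + 0.1782·5 + 0.1287·75 = 59.4952
  x_1 = 0.1801·9 + 1.2185·87 + 0.2375·84 + 0.2662·26 + 0.2584·5 + 0.2186·75 = 152.1888
  x_2 = 0.1955·9 + 0.1627·87 + 1.1656·84 + 0.1957·26 + 0.2225·5 + 0.2249·75 = 136.8927
  x_3 = 0.0822·9 + 0.2016·87 + 0.2184·84 + 1.1898·26 + 0.2349·5 + 0.2005·75 = 83.7629
  x_4 = 0.1145·9 + 0.1747·87 + 0.0989·84 + 0.2133·26 + 1.1479·5 + 0.2168·75 = 52.0871
  x_5 = 0.0596·9 + 0.1929·87 + 0.1270·84 + 0.1370·26 + 0.1154·5 + 1.1540·75 = 118.6744
Output multipliers (column sums of L):
  Energy: 1.8271
  Healthcare: 2.1880
  Transport: 1.9799
  Services: 2.2477
  Chemicals: 2.1573
  Mining: 2.1435

Services (2.2477)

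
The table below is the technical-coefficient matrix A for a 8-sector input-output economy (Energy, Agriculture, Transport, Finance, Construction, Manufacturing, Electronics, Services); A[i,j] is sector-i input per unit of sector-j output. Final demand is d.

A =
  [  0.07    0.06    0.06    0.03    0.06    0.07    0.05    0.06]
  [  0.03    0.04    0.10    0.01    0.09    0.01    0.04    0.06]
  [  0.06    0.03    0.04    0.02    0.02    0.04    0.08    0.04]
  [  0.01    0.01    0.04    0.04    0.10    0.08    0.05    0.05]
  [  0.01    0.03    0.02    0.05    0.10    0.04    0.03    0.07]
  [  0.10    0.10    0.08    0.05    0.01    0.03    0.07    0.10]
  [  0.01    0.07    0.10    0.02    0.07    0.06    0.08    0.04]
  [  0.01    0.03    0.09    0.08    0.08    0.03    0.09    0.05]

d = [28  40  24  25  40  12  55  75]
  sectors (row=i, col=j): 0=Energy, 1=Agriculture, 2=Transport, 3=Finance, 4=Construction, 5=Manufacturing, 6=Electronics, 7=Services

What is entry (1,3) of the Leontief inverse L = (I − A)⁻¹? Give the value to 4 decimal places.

Form M = I − A:
  [  0.93   -0.06   -0.06   -0.03   -0.06   -0.07   -0.05   -0.06]
  [ -0.03    0.96   -0.10   -0.01   -0.09   -0.01   -0.04   -0.06]
  [ -0.06   -0.03    0.96   -0.02   -0.02   -0.04   -0.08   -0.04]
  [ -0.01   -0.01   -0.04    0.96   -0.10   -0.08   -0.05   -0.05]
  [ -0.01   -0.03   -0.02   -0.05    0.90   -0.04   -0.03   -0.07]
  [ -0.10   -0.10   -0.08   -0.05   -0.01    0.97   -0.07   -0.10]
  [ -0.01   -0.07   -0.10   -0.02   -0.07   -0.06    0.92   -0.04]
  [ -0.01   -0.03   -0.09   -0.08   -0.08   -0.03   -0.09    0.95]
Leontief inverse L = M⁻¹:
  [  1.1009    0.0978    0.1128    0.0599    0.1107    0.1041    0.0991    0.1069]
  [  0.0509    1.0662    0.1386    0.0339    0.1319    0.0365    0.0794    0.0951]
  [  0.0818    0.0587    1.0803    0.0405    0.0561    0.0662    0.1171    0.0725]
  [  0.0331    0.0409    0.0807    1.0673    0.1429    0.1084    0.0903    0.0900]
  [  0.0274    0.0549    0.0566    0.0757    1.1433    0.0656    0.0655    0.1055]
  [  0.1337    0.1416    0.1449    0.0834    0.0709    1.0705    0.1291    0.1512]
  [  0.0377    0.1056    0.1507    0.0468    0.1178    0.0911    1.1282    0.0836]
  [  0.0338    0.0628    0.1383    0.1089    0.1324    0.0656    0.1387    1.0928]
Total output x = L · d:
  x_0 = 1.1009·28 + 0.0978·40 + 0.1128·24 + 0.0599·25 + 0.1107·40 + 0.1041·12 + 0.0991·55 + 0.1069·75 = 58.0934
  x_1 = 0.0509·28 + 1.0662·40 + 0.1386·24 + 0.0339·25 + 0.1319·40 + 0.0365·12 + 0.0794·55 + 0.0951·75 = 65.4617
  x_2 = 0.0818·28 + 0.0587·40 + 1.0803·24 + 0.0405·25 + 0.0561·40 + 0.0662·12 + 0.1171·55 + 0.0725·75 = 46.4992
  x_3 = 0.0331·28 + 0.0409·40 + 0.0807·24 + 1.0673·25 + 0.1429·40 + 0.1084·12 + 0.0903·55 + 0.0900·75 = 49.9130
  x_4 = 0.0274·28 + 0.0549·40 + 0.0566·24 + 0.0757·25 + 1.1433·40 + 0.0656·12 + 0.0655·55 + 0.1055·75 = 64.2470
  x_5 = 0.1337·28 + 0.1416·40 + 0.1449·24 + 0.0834·25 + 0.0709·40 + 1.0705·12 + 0.1291·55 + 0.1512·75 = 49.0975
  x_6 = 0.0377·28 + 0.1056·40 + 0.1507·24 + 0.0468·25 + 0.1178·40 + 0.0911·12 + 1.1282·55 + 0.0836·75 = 84.1972
  x_7 = 0.0338·28 + 0.0628·40 + 0.1383·24 + 0.1089·25 + 0.1324·40 + 0.0656·12 + 0.1387·55 + 1.0928·75 = 105.1718

L[1,3] = 0.0339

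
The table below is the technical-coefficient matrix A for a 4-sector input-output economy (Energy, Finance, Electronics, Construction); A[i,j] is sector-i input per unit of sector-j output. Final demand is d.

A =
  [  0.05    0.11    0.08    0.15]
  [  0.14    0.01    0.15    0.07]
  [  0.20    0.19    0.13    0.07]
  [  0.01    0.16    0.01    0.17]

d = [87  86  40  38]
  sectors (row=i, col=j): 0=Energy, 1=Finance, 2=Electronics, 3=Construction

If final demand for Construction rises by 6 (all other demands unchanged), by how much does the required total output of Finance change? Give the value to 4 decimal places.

0.8865

Form M = I − A:
  [  0.95   -0.11   -0.08   -0.15]
  [ -0.14    0.99   -0.15   -0.07]
  [ -0.20   -0.19    0.87   -0.07]
  [ -0.01   -0.16   -0.01    0.83]
Leontief inverse L = M⁻¹:
  [  1.1114    0.1867    0.1370    0.2281]
  [  0.2075    1.0973    0.2100    0.1477]
  [  0.3054    0.3000    1.2314    0.1843]
  [  0.0571    0.2174    0.0570    1.2383]
Total output x = L · d:
  x_0 = 1.1114·87 + 0.1867·86 + 0.1370·40 + 0.2281·38 = 126.8919
  x_1 = 0.2075·87 + 1.0973·86 + 0.2100·40 + 0.1477·38 = 126.4336
  x_2 = 0.3054·87 + 0.3000·86 + 1.2314·40 + 0.1843·38 = 108.6326
  x_3 = 0.0571·87 + 0.2174·86 + 0.0570·40 + 1.2383·38 = 72.9935
Δx_1 = L[1,3] · Δd_3 = 0.1477 · 6 = 0.8865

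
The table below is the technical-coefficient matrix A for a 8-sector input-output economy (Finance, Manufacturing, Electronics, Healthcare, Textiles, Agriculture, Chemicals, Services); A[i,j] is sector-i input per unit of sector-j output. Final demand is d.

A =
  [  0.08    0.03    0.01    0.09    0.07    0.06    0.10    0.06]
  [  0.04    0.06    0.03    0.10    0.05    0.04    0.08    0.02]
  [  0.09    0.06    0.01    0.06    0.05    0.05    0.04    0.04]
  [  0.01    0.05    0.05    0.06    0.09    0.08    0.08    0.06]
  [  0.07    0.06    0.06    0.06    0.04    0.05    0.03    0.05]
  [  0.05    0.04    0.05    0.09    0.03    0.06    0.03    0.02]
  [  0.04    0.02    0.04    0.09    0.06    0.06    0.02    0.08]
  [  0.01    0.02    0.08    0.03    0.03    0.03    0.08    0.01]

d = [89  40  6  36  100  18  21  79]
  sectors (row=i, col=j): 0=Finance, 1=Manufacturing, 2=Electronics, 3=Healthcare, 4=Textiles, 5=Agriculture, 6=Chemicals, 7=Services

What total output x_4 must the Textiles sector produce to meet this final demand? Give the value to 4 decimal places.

Form M = I − A:
  [  0.92   -0.03   -0.01   -0.09   -0.07   -0.06   -0.10   -0.06]
  [ -0.04    0.94   -0.03   -0.10   -0.05   -0.04   -0.08   -0.02]
  [ -0.09   -0.06    0.99   -0.06   -0.05   -0.05   -0.04   -0.04]
  [ -0.01   -0.05   -0.05    0.94   -0.09   -0.08   -0.08   -0.06]
  [ -0.07   -0.06   -0.06   -0.06    0.96   -0.05   -0.03   -0.05]
  [ -0.05   -0.04   -0.05   -0.09   -0.03    0.94   -0.03   -0.02]
  [ -0.04   -0.02   -0.04   -0.09   -0.06   -0.06    0.98   -0.08]
  [ -0.01   -0.02   -0.08   -0.03   -0.03   -0.03   -0.08    0.99]
Leontief inverse L = M⁻¹:
  [  1.1185    0.0643    0.0477    0.1523    0.1175    0.1086    0.1489    0.1004]
  [  0.0723    1.0912    0.0605    0.1539    0.0915    0.0817    0.1212    0.0543]
  [  0.1226    0.0888    1.0386    0.1117    0.0883    0.0886    0.0825    0.0709]
  [  0.0474    0.0848    0.0864    1.1179    0.1317    0.1242    0.1221    0.0949]
  [  0.1049    0.0910    0.0889    0.1125    1.0791    0.0895    0.0733    0.0808]
  [  0.0800    0.0681    0.0759    0.1370    0.0662    1.0969    0.0676    0.0486]
  [  0.0707    0.0494    0.0717    0.1373    0.0971    0.0985    1.0607    0.1091]
  [  0.0354    0.0413    0.0990    0.0662    0.0567    0.0576    0.1043    1.0335]
Total output x = L · d:
  x_0 = 1.1185·89 + 0.0643·40 + 0.0477·6 + 0.1523·36 + 0.1175·100 + 0.1086·18 + 0.1489·21 + 0.1004·79 = 132.6472
  x_1 = 0.0723·89 + 1.0912·40 + 0.0605·6 + 0.1539·36 + 0.0915·100 + 0.0817·18 + 0.1212·21 + 0.0543·79 = 73.4416
  x_2 = 0.1226·89 + 0.0888·40 + 1.0386·6 + 0.1117·36 + 0.0883·100 + 0.0886·18 + 0.0825·21 + 0.0709·79 = 42.4658
  x_3 = 0.0474·89 + 0.0848·40 + 0.0864·6 + 1.1179·36 + 0.1317·100 + 0.1242·18 + 0.1221·21 + 0.0949·79 = 73.8312
  x_4 = 0.1049·89 + 0.0910·40 + 0.0889·6 + 0.1125·36 + 1.0791·100 + 0.0895·18 + 0.0733·21 + 0.0808·79 = 135.0092
  x_5 = 0.0800·89 + 0.0681·40 + 0.0759·6 + 0.1370·36 + 0.0662·100 + 1.0969·18 + 0.0676·21 + 0.0486·79 = 46.8462
  x_6 = 0.0707·89 + 0.0494·40 + 0.0717·6 + 0.1373·36 + 0.0971·100 + 0.0985·18 + 1.0607·21 + 0.1091·79 = 56.0160
  x_7 = 0.0354·89 + 0.0413·40 + 0.0990·6 + 0.0662·36 + 0.0567·100 + 0.0576·18 + 0.1043·21 + 1.0335·79 = 98.3277

135.0092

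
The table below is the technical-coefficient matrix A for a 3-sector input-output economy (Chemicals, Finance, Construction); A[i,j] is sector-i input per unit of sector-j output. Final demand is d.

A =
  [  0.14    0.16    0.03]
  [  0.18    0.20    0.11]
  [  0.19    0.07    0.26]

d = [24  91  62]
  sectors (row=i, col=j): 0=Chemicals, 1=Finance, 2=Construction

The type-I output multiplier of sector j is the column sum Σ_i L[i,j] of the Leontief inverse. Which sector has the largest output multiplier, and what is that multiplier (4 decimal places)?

Chemicals (1.9095)

Form M = I − A:
  [  0.86   -0.16   -0.03]
  [ -0.18    0.80   -0.11]
  [ -0.19   -0.07    0.74]
Leontief inverse L = M⁻¹:
  [  1.2356    0.2548    0.0880]
  [  0.3259    1.3337    0.2115]
  [  0.3481    0.1916    1.3939]
Total output x = L · d:
  x_0 = 1.2356·24 + 0.2548·91 + 0.0880·62 = 58.2949
  x_1 = 0.3259·24 + 1.3337·91 + 0.2115·62 = 142.2955
  x_2 = 0.3481·24 + 0.1916·91 + 1.3939·62 = 112.2118
Output multipliers (column sums of L):
  Chemicals: 1.9095
  Finance: 1.7801
  Construction: 1.6934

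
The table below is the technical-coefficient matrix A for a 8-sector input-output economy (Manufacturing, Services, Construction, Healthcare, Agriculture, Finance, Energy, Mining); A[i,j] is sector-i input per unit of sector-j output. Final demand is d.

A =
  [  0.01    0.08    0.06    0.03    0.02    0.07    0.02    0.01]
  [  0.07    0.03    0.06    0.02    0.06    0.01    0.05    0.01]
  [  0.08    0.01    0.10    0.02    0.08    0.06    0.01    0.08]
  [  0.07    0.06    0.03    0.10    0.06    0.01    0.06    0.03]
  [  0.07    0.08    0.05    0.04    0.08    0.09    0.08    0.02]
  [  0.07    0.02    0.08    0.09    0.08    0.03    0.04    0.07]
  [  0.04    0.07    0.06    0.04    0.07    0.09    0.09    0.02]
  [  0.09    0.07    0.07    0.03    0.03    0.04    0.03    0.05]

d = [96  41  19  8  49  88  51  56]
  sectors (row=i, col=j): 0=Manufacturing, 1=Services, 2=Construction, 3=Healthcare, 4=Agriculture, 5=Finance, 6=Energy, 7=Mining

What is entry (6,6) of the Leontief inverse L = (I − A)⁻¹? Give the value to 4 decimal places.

L[6,6] = 1.1320

Form M = I − A:
  [  0.99   -0.08   -0.06   -0.03   -0.02   -0.07   -0.02   -0.01]
  [ -0.07    0.97   -0.06   -0.02   -0.06   -0.01   -0.05   -0.01]
  [ -0.08   -0.01    0.90   -0.02   -0.08   -0.06   -0.01   -0.08]
  [ -0.07   -0.06   -0.03    0.90   -0.06   -0.01   -0.06   -0.03]
  [ -0.07   -0.08   -0.05   -0.04    0.92   -0.09   -0.08   -0.02]
  [ -0.07   -0.02   -0.08   -0.09   -0.08    0.97   -0.04   -0.07]
  [ -0.04   -0.07   -0.06   -0.04   -0.07   -0.09    0.91   -0.02]
  [ -0.09   -0.07   -0.07   -0.03   -0.03   -0.04   -0.03    0.95]
Leontief inverse L = M⁻¹:
  [  1.0436    0.1020    0.0946    0.0538    0.0534    0.0930    0.0429    0.0306]
  [  0.1004    1.0587    0.0946    0.0415    0.0924    0.0411    0.0750    0.0280]
  [  0.1281    0.0491    1.1520    0.0522    0.1251    0.1015    0.0408    0.1115]
  [  0.1121    0.1002    0.0721    1.1338    0.1022    0.0458    0.0962    0.0517]
  [  0.1227    0.1252    0.1066    0.0805    1.1352    0.1364    0.1235    0.0507]
  [  0.1217    0.0650    0.1323    0.1283    0.1293    1.0733    0.0780    0.1006]
  [  0.0913    0.1119    0.1144    0.0790    0.1238    0.1342    1.1320    0.0506]
  [  0.1311    0.1047    0.1157    0.0582    0.0695    0.0745    0.0586    1.0749]
Total output x = L · d:
  x_0 = 1.0436·96 + 0.1020·41 + 0.0946·19 + 0.0538·8 + 0.0534·49 + 0.0930·88 + 0.0429·51 + 0.0306·56 = 121.3011
  x_1 = 0.1004·96 + 1.0587·41 + 0.0946·19 + 0.0415·8 + 0.0924·49 + 0.0411·88 + 0.0750·51 + 0.0280·56 = 68.7168
  x_2 = 0.1281·96 + 0.0491·41 + 1.1520·19 + 0.0522·8 + 0.1251·49 + 0.1015·88 + 0.0408·51 + 0.1115·56 = 60.0006
  x_3 = 0.1121·96 + 0.1002·41 + 0.0721·19 + 1.1338·8 + 0.1022·49 + 0.0458·88 + 0.0962·51 + 0.0517·56 = 42.1500
  x_4 = 0.1227·96 + 0.1252·41 + 0.1066·19 + 0.0805·8 + 1.1352·49 + 0.1364·88 + 0.1235·51 + 0.0507·56 = 96.3507
  x_5 = 0.1217·96 + 0.0650·41 + 0.1323·19 + 0.1283·8 + 0.1293·49 + 1.0733·88 + 0.0780·51 + 0.1006·56 = 128.2880
  x_6 = 0.0913·96 + 0.1119·41 + 0.1144·19 + 0.0790·8 + 0.1238·49 + 0.1342·88 + 1.1320·51 + 0.0506·56 = 94.6071
  x_7 = 0.1311·96 + 0.1047·41 + 0.1157·19 + 0.0582·8 + 0.0695·49 + 0.0745·88 + 0.0586·51 + 1.0749·56 = 92.6864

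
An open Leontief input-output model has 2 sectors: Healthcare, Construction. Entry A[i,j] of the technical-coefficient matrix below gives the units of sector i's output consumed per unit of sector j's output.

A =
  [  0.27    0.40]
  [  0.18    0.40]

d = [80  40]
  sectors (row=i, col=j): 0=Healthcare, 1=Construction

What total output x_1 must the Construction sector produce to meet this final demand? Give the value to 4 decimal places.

119.1257

Form M = I − A:
  [  0.73   -0.40]
  [ -0.18    0.60]
Leontief inverse L = M⁻¹:
  [  1.6393    1.0929]
  [  0.4918    1.9945]
Total output x = L · d:
  x_0 = 1.6393·80 + 1.0929·40 = 174.8634
  x_1 = 0.4918·80 + 1.9945·40 = 119.1257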